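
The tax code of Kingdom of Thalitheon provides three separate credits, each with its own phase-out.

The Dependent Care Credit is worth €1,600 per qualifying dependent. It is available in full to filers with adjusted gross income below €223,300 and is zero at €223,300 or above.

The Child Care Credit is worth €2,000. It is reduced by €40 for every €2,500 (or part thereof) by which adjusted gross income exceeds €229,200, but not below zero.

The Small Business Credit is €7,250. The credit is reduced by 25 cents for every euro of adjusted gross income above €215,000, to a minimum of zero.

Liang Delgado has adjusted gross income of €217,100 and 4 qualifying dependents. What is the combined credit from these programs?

€15,125

Dependent Care Credit: base = 4 × €1,600 = €6,400. €217,100 is below the €223,300 cutoff, so the full €6,400 applies.
Child Care Credit: €217,100 is at or below the €229,200 threshold, so the full €2,000 applies.
Small Business Credit: 25% of the €2,100 excess over €215,000 is €525; credit = €7,250 − €525 = €6,725.
Total: €6,400 + €2,000 + €6,725 = €15,125.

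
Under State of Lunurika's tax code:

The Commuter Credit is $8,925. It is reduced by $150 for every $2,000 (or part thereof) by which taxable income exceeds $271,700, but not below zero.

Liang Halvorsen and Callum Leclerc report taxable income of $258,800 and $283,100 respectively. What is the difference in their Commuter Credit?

Liang ($258,800): Commuter Credit: $258,800 is at or below the $271,700 threshold, so the full $8,925 applies.
Callum ($283,100): Commuter Credit: income exceeds $271,700 by $11,400, which is 6 full-or-partial $2,000 increments; reduction = 6 × $150 = $900, leaving $8,025.
Difference: |$8,925 − $8,025| = $900.

$900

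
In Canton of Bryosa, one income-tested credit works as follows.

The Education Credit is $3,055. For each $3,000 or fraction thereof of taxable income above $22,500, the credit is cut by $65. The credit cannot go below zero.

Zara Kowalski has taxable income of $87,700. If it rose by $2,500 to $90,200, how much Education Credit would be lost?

$65

At $87,700 — income exceeds $22,500 by $65,200, which is 22 full-or-partial $3,000 increments; reduction = 22 × $65 = $1,430, leaving $1,625.
At $90,200 — income exceeds $22,500 by $67,700, which is 23 full-or-partial $3,000 increments; reduction = 23 × $65 = $1,495, leaving $1,560.
Lost: $1,625 − $1,560 = $65.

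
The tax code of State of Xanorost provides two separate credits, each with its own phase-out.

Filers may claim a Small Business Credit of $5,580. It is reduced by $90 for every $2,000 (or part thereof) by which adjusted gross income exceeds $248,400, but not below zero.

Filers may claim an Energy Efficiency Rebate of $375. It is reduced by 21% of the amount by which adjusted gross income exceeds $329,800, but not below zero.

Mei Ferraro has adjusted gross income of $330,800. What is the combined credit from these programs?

$1,965

Small Business Credit: income exceeds $248,400 by $82,400, which is 42 full-or-partial $2,000 increments; reduction = 42 × $90 = $3,780, leaving $1,800.
Energy Efficiency Rebate: 21% of the $1,000 excess over $329,800 is $210; credit = $375 − $210 = $165.
Total: $1,800 + $165 = $1,965.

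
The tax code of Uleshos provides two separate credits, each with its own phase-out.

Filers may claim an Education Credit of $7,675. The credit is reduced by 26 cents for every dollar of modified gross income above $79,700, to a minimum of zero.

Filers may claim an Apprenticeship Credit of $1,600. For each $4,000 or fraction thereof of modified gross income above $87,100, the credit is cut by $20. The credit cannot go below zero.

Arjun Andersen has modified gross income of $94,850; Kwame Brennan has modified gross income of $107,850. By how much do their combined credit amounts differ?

$3,460

Arjun ($94,850): Education Credit: 26% of the $15,150 excess over $79,700 is $3,939; credit = $7,675 − $3,939 = $3,736. Apprenticeship Credit: income exceeds $87,100 by $7,750, which is 2 full-or-partial $4,000 increments; reduction = 2 × $20 = $40, leaving $1,560. total $3,736 + $1,560 = $5,296
Kwame ($107,850): Education Credit: 26% of the $28,150 excess over $79,700 is $7,319; credit = $7,675 − $7,319 = $356. Apprenticeship Credit: income exceeds $87,100 by $20,750, which is 6 full-or-partial $4,000 increments; reduction = 6 × $20 = $120, leaving $1,480. total $356 + $1,480 = $1,836
Difference: |$5,296 − $1,836| = $3,460.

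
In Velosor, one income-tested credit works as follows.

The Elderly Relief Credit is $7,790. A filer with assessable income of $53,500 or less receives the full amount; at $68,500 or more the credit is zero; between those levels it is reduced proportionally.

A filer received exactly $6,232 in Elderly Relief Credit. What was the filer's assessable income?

$6,232 is 6,232/7,790 of the full $7,790, so 1,558/7,790 of the $15,000 range has been used: income = $53,500 + $15,000 × 1,558/7,790 = $56,500.

$56,500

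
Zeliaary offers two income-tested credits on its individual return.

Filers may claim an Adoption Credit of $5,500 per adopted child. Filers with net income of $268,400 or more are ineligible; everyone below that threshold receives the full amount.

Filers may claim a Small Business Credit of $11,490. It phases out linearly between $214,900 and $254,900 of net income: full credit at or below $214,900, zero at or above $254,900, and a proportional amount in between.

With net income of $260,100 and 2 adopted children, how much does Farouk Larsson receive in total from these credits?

Adoption Credit: base = 2 × $5,500 = $11,000. $260,100 is below the $268,400 cutoff, so the full $11,000 applies.
Small Business Credit: $260,100 is at or above $254,900, so the credit is $0.
Total: $11,000 + $0 = $11,000.

$11,000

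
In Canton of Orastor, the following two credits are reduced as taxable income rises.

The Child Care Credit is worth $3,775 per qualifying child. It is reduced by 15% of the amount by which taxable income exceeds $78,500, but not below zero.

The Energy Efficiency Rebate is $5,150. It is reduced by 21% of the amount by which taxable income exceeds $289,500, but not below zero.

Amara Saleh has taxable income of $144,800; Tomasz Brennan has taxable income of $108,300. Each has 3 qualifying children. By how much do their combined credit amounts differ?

$5,475

Amara ($144,800): Child Care Credit: base = 3 × $3,775 = $11,325. 15% of the $66,300 excess over $78,500 is $9,945; credit = $11,325 − $9,945 = $1,380. Energy Efficiency Rebate: $144,800 is at or below the $289,500 threshold, so the full $5,150 applies. total $1,380 + $5,150 = $6,530
Tomasz ($108,300): Child Care Credit: base = 3 × $3,775 = $11,325. 15% of the $29,800 excess over $78,500 is $4,470; credit = $11,325 − $4,470 = $6,855. Energy Efficiency Rebate: $108,300 is at or below the $289,500 threshold, so the full $5,150 applies. total $6,855 + $5,150 = $12,005
Difference: |$6,530 − $12,005| = $5,475.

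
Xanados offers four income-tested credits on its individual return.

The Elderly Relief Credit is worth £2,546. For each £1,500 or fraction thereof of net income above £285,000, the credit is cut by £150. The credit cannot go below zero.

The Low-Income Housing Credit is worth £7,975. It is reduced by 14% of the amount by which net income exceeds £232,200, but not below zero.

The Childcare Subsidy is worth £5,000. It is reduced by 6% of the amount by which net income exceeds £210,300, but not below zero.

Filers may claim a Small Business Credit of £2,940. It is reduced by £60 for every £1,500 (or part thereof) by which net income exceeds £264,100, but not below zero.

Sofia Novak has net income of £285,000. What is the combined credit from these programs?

£5,747

Elderly Relief Credit: £285,000 is at or below the £285,000 threshold, so the full £2,546 applies.
Low-Income Housing Credit: 14% of the £52,800 excess over £232,200 is £7,392; credit = £7,975 − £7,392 = £583.
Childcare Subsidy: 6% of the £74,700 excess over £210,300 is £4,482; credit = £5,000 − £4,482 = £518.
Small Business Credit: income exceeds £264,100 by £20,900, which is 14 full-or-partial £1,500 increments; reduction = 14 × £60 = £840, leaving £2,100.
Total: £2,546 + £583 + £518 + £2,100 = £5,747.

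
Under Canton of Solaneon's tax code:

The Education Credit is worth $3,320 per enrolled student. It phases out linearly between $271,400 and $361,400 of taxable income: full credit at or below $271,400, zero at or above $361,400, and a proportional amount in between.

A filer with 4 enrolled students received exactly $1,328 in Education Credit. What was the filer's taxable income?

Full credit = 4 × $3,320 = $13,280.
$1,328 is 1,328/13,280 of the full $13,280, so 11,952/13,280 of the $90,000 range has been used: income = $271,400 + $90,000 × 11,952/13,280 = $352,400.

$352,400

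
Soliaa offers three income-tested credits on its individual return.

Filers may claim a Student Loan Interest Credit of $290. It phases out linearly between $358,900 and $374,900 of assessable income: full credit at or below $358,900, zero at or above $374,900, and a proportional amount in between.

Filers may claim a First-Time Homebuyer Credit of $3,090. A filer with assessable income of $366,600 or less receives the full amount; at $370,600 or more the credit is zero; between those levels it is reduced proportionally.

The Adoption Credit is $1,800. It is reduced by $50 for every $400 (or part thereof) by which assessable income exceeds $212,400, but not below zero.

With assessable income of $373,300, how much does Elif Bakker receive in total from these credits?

Student Loan Interest Credit: $373,300 is $14,400 into a $16,000 phase-out range, leaving 1,600/16,000 of the credit: $290 × 1,600/16,000 = $29.
First-Time Homebuyer Credit: $373,300 is at or above $370,600, so the credit is $0.
Adoption Credit: income exceeds $212,400 by $160,900 → 403 increments × $50 = $20,150 ≥ base, so the credit is $0.
Total: $29 + $0 + $0 = $29.

$29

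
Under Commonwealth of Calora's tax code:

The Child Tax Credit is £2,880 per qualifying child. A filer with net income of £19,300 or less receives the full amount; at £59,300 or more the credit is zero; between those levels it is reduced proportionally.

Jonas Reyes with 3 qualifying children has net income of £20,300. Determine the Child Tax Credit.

Child Tax Credit: base = 3 × £2,880 = £8,640. £20,300 is £1,000 into a £40,000 phase-out range, leaving 39,000/40,000 of the credit: £8,640 × 39,000/40,000 = £8,424.

£8,424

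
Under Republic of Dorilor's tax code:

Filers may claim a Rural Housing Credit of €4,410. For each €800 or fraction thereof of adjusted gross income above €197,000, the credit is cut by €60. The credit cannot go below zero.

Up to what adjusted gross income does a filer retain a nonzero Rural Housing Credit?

€255,400

After 73 increments the reduction is 73 × €60 = €4,380, leaving €30; one more increment wipes it out. Increment 73 ends at excess 73 × €800 = €58,400, so the highest qualifying income is €197,000 + €58,400 = €255,400.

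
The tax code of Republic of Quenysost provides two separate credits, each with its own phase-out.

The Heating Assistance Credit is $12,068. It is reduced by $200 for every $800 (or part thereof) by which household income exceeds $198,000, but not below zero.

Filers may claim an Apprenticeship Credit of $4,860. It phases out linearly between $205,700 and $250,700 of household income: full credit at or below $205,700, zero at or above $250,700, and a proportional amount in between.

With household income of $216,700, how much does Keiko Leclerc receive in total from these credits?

$10,940

Heating Assistance Credit: income exceeds $198,000 by $18,700, which is 24 full-or-partial $800 increments; reduction = 24 × $200 = $4,800, leaving $7,268.
Apprenticeship Credit: $216,700 is $11,000 into a $45,000 phase-out range, leaving 34,000/45,000 of the credit: $4,860 × 34,000/45,000 = $3,672.
Total: $7,268 + $3,672 = $10,940.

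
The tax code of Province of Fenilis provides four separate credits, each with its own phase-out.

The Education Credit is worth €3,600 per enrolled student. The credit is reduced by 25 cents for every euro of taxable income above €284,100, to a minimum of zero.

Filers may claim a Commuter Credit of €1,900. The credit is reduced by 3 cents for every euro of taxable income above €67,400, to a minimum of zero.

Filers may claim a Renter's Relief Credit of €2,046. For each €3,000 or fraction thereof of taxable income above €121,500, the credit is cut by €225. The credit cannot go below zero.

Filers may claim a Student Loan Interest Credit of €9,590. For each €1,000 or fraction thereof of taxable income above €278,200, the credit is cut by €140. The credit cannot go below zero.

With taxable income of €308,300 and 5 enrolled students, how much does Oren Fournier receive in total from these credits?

Education Credit: base = 5 × €3,600 = €18,000. 25% of the €24,200 excess over €284,100 is €6,050; credit = €18,000 − €6,050 = €11,950.
Commuter Credit: 3% of the €240,900 excess over €67,400 is €7,227 ≥ base, so the credit is €0.
Renter's Relief Credit: income exceeds €121,500 by €186,800 → 63 increments × €225 = €14,175 ≥ base, so the credit is €0.
Student Loan Interest Credit: income exceeds €278,200 by €30,100, which is 31 full-or-partial €1,000 increments; reduction = 31 × €140 = €4,340, leaving €5,250.
Total: €11,950 + €0 + €0 + €5,250 = €17,200.

€17,200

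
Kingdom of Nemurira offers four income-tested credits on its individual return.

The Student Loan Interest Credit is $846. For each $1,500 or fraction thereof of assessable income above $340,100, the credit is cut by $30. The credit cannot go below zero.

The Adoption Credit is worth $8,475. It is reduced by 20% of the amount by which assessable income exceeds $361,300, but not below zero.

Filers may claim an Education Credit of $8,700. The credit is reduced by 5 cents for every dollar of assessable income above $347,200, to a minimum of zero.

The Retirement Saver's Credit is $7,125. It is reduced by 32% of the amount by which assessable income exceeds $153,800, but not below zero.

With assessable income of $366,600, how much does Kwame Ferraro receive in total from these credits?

$15,451

Student Loan Interest Credit: income exceeds $340,100 by $26,500, which is 18 full-or-partial $1,500 increments; reduction = 18 × $30 = $540, leaving $306.
Adoption Credit: 20% of the $5,300 excess over $361,300 is $1,060; credit = $8,475 − $1,060 = $7,415.
Education Credit: 5% of the $19,400 excess over $347,200 is $970; credit = $8,700 − $970 = $7,730.
Retirement Saver's Credit: 32% of the $212,800 excess over $153,800 is $68,096 ≥ base, so the credit is $0.
Total: $306 + $7,415 + $7,730 + $0 = $15,451.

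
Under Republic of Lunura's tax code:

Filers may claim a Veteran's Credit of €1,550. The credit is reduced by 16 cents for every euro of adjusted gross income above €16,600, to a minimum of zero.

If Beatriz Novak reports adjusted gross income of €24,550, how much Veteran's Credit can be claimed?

Veteran's Credit: 16% of the €7,950 excess over €16,600 is €1,272; credit = €1,550 − €1,272 = €278.

€278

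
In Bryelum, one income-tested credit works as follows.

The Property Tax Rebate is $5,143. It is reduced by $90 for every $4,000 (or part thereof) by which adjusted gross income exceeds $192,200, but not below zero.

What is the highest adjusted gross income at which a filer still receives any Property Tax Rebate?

$420,200

After 57 increments the reduction is 57 × $90 = $5,130, leaving $13; one more increment wipes it out. Increment 57 ends at excess 57 × $4,000 = $228,000, so the highest qualifying income is $192,200 + $228,000 = $420,200.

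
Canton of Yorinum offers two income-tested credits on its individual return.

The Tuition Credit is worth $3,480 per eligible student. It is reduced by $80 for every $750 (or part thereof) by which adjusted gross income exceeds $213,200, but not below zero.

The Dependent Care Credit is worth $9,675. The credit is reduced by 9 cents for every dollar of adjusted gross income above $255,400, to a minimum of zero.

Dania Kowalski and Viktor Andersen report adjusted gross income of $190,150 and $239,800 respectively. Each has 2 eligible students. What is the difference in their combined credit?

Dania ($190,150): Tuition Credit: base = 2 × $3,480 = $6,960. $190,150 is at or below the $213,200 threshold, so the full $6,960 applies. Dependent Care Credit: $190,150 is at or below the $255,400 threshold, so the full $9,675 applies. total $6,960 + $9,675 = $16,635
Viktor ($239,800): Tuition Credit: base = 2 × $3,480 = $6,960. income exceeds $213,200 by $26,600, which is 36 full-or-partial $750 increments; reduction = 36 × $80 = $2,880, leaving $4,080. Dependent Care Credit: $239,800 is at or below the $255,400 threshold, so the full $9,675 applies. total $4,080 + $9,675 = $13,755
Difference: |$16,635 − $13,755| = $2,880.

$2,880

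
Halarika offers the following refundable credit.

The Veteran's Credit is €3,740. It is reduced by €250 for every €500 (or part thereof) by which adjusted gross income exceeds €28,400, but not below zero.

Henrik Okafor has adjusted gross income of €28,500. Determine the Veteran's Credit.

€3,490

Veteran's Credit: income exceeds €28,400 by €100, which is 1 full-or-partial €500 increment; reduction = 1 × €250 = €250, leaving €3,490.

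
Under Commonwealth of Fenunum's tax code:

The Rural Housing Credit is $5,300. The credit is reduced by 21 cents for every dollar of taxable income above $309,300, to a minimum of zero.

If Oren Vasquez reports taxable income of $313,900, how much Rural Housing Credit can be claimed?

Rural Housing Credit: 21% of the $4,600 excess over $309,300 is $966; credit = $5,300 − $966 = $4,334.

$4,334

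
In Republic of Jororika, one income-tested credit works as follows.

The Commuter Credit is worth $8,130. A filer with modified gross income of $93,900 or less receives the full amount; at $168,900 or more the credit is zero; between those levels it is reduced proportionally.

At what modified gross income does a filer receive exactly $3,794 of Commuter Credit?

$3,794 is 3,794/8,130 of the full $8,130, so 4,336/8,130 of the $75,000 range has been used: income = $93,900 + $75,000 × 4,336/8,130 = $133,900.

$133,900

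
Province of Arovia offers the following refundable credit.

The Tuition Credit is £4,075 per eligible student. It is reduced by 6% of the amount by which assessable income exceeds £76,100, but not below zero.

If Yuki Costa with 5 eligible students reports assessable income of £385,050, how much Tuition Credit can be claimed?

Tuition Credit: base = 5 × £4,075 = £20,375. 6% of the £308,950 excess over £76,100 is £18,537; credit = £20,375 − £18,537 = £1,838.

£1,838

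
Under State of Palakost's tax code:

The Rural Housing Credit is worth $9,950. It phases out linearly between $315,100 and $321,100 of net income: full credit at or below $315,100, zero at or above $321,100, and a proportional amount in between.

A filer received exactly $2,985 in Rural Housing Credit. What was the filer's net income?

$2,985 is 2,985/9,950 of the full $9,950, so 6,965/9,950 of the $6,000 range has been used: income = $315,100 + $6,000 × 6,965/9,950 = $319,300.

$319,300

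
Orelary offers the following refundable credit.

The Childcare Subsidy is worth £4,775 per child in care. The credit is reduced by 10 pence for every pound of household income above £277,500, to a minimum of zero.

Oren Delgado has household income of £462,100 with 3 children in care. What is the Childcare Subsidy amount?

Childcare Subsidy: base = 3 × £4,775 = £14,325. 10% of the £184,600 excess over £277,500 is £18,460 ≥ base, so the credit is £0.

£0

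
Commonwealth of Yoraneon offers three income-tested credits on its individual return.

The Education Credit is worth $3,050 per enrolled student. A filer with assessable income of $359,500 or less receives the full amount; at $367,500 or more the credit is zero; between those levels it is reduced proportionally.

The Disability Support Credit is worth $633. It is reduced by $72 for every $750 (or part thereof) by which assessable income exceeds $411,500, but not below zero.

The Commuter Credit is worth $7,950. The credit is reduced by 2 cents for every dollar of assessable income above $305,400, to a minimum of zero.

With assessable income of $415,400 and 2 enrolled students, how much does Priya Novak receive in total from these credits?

Education Credit: base = 2 × $3,050 = $6,100. $415,400 is at or above $367,500, so the credit is $0.
Disability Support Credit: income exceeds $411,500 by $3,900, which is 6 full-or-partial $750 increments; reduction = 6 × $72 = $432, leaving $201.
Commuter Credit: 2% of the $110,000 excess over $305,400 is $2,200; credit = $7,950 − $2,200 = $5,750.
Total: $0 + $201 + $5,750 = $5,951.

$5,951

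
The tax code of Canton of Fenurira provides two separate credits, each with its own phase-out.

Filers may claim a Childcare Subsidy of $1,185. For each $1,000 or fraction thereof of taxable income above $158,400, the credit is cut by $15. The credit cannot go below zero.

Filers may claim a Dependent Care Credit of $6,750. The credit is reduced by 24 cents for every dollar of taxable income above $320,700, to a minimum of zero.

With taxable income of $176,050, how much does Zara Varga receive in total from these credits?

$7,665

Childcare Subsidy: income exceeds $158,400 by $17,650, which is 18 full-or-partial $1,000 increments; reduction = 18 × $15 = $270, leaving $915.
Dependent Care Credit: $176,050 is at or below the $320,700 threshold, so the full $6,750 applies.
Total: $915 + $6,750 = $7,665.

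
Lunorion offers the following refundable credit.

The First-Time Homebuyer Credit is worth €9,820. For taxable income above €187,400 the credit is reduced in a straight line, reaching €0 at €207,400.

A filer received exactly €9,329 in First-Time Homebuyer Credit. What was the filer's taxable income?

€9,329 is 9,329/9,820 of the full €9,820, so 491/9,820 of the €20,000 range has been used: income = €187,400 + €20,000 × 491/9,820 = €188,400.

€188,400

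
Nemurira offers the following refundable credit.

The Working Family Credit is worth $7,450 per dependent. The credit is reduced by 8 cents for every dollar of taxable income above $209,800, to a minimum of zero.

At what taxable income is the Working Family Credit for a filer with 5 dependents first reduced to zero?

$675,425

Full credit = 5 × $7,450 = $37,250.
The credit falls by 8% of each dollar above $209,800, so it reaches zero when the excess is $37,250 / 8% = $465,625: income = $209,800 + $465,625 = $675,425.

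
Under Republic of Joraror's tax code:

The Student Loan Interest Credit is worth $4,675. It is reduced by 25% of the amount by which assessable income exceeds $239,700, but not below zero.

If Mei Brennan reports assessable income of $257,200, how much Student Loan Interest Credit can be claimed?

Student Loan Interest Credit: 25% of the $17,500 excess over $239,700 is $4,375; credit = $4,675 − $4,375 = $300.

$300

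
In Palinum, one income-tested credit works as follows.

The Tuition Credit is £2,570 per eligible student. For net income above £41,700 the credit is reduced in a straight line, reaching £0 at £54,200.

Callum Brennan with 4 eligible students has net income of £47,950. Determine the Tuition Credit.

£5,140

Tuition Credit: base = 4 × £2,570 = £10,280. £47,950 is £6,250 into a £12,500 phase-out range, leaving 6,250/12,500 of the credit: £10,280 × 6,250/12,500 = £5,140.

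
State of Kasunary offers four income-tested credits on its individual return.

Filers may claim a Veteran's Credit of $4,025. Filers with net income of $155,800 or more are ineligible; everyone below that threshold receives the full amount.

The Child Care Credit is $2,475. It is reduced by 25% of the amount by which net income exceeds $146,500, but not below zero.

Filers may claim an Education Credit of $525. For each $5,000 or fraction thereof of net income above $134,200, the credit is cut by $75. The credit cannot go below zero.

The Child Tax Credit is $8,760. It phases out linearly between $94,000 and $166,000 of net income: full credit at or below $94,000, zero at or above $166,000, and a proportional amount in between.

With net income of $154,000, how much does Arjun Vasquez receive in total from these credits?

Veteran's Credit: $154,000 is below the $155,800 cutoff, so the full $4,025 applies.
Child Care Credit: 25% of the $7,500 excess over $146,500 is $1,875; credit = $2,475 − $1,875 = $600.
Education Credit: income exceeds $134,200 by $19,800, which is 4 full-or-partial $5,000 increments; reduction = 4 × $75 = $300, leaving $225.
Child Tax Credit: $154,000 is $60,000 into a $72,000 phase-out range, leaving 12,000/72,000 of the credit: $8,760 × 12,000/72,000 = $1,460.
Total: $4,025 + $600 + $225 + $1,460 = $6,310.

$6,310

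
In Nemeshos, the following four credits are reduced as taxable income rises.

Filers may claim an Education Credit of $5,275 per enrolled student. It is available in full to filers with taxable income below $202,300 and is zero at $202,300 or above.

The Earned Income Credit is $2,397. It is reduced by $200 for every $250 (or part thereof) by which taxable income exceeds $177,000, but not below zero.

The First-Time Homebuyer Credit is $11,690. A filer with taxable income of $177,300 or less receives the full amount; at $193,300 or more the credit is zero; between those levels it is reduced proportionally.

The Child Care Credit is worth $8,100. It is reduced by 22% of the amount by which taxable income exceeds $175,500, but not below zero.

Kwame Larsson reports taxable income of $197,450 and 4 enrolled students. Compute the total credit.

Education Credit: base = 4 × $5,275 = $21,100. $197,450 is below the $202,300 cutoff, so the full $21,100 applies.
Earned Income Credit: income exceeds $177,000 by $20,450 → 82 increments × $200 = $16,400 ≥ base, so the credit is $0.
First-Time Homebuyer Credit: $197,450 is at or above $193,300, so the credit is $0.
Child Care Credit: 22% of the $21,950 excess over $175,500 is $4,829; credit = $8,100 − $4,829 = $3,271.
Total: $21,100 + $0 + $0 + $3,271 = $24,371.

$24,371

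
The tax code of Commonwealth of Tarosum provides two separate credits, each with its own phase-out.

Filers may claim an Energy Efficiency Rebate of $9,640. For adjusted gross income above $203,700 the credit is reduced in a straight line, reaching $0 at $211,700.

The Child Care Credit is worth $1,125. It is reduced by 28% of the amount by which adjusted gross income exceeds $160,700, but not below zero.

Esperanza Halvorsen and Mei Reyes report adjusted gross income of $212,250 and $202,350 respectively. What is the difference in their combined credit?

Esperanza ($212,250): Energy Efficiency Rebate: $212,250 is at or above $211,700, so the credit is $0. Child Care Credit: 28% of the $51,550 excess over $160,700 is $14,434 ≥ base, so the credit is $0. total $0 + $0 = $0
Mei ($202,350): Energy Efficiency Rebate: $202,350 is at or below the $203,700 threshold, so the full $9,640 applies. Child Care Credit: 28% of the $41,650 excess over $160,700 is $11,662 ≥ base, so the credit is $0. total $9,640 + $0 = $9,640
Difference: |$0 − $9,640| = $9,640.

$9,640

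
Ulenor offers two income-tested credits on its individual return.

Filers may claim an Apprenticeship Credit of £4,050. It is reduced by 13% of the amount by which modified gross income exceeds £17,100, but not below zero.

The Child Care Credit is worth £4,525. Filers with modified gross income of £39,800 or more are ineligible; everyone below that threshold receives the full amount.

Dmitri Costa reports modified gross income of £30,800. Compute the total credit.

Apprenticeship Credit: 13% of the £13,700 excess over £17,100 is £1,781; credit = £4,050 − £1,781 = £2,269.
Child Care Credit: £30,800 is below the £39,800 cutoff, so the full £4,525 applies.
Total: £2,269 + £4,525 = £6,794.

£6,794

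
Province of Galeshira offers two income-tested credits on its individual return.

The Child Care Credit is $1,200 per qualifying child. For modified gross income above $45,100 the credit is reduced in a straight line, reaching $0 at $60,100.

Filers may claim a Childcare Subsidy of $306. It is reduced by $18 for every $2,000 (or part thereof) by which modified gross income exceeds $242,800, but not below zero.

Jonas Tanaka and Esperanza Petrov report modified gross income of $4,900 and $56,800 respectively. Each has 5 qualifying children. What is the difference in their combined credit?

Jonas ($4,900): Child Care Credit: base = 5 × $1,200 = $6,000. $4,900 is at or below the $45,100 threshold, so the full $6,000 applies. Childcare Subsidy: $4,900 is at or below the $242,800 threshold, so the full $306 applies. total $6,000 + $306 = $6,306
Esperanza ($56,800): Child Care Credit: base = 5 × $1,200 = $6,000. $56,800 is $11,700 into a $15,000 phase-out range, leaving 3,300/15,000 of the credit: $6,000 × 3,300/15,000 = $1,320. Childcare Subsidy: $56,800 is at or below the $242,800 threshold, so the full $306 applies. total $1,320 + $306 = $1,626
Difference: |$6,306 − $1,626| = $4,680.

$4,680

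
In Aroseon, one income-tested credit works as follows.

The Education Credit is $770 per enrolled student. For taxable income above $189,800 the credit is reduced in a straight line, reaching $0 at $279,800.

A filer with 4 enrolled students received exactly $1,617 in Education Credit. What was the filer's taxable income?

$232,550

Full credit = 4 × $770 = $3,080.
$1,617 is 1,617/3,080 of the full $3,080, so 1,463/3,080 of the $90,000 range has been used: income = $189,800 + $90,000 × 1,463/3,080 = $232,550.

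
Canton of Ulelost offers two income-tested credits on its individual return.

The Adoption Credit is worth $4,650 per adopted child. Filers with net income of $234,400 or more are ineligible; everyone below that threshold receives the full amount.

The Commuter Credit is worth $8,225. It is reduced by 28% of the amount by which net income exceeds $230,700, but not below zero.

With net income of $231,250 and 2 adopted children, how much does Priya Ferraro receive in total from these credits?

$17,371

Adoption Credit: base = 2 × $4,650 = $9,300. $231,250 is below the $234,400 cutoff, so the full $9,300 applies.
Commuter Credit: 28% of the $550 excess over $230,700 is $154; credit = $8,225 − $154 = $8,071.
Total: $9,300 + $8,071 = $17,371.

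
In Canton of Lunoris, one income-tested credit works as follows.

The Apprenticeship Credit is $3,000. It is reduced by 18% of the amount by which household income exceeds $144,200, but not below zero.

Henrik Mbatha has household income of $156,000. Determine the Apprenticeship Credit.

$876

Apprenticeship Credit: 18% of the $11,800 excess over $144,200 is $2,124; credit = $3,000 − $2,124 = $876.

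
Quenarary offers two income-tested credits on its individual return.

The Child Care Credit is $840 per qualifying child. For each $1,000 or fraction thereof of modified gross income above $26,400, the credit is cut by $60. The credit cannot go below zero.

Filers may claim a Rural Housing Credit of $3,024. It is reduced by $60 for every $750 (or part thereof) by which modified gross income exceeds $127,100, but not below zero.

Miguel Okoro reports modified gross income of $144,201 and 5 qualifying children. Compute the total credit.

$1,644

Child Care Credit: base = 5 × $840 = $4,200. income exceeds $26,400 by $117,801 → 118 increments × $60 = $7,080 ≥ base, so the credit is $0.
Rural Housing Credit: income exceeds $127,100 by $17,101, which is 23 full-or-partial $750 increments; reduction = 23 × $60 = $1,380, leaving $1,644.
Total: $0 + $1,644 = $1,644.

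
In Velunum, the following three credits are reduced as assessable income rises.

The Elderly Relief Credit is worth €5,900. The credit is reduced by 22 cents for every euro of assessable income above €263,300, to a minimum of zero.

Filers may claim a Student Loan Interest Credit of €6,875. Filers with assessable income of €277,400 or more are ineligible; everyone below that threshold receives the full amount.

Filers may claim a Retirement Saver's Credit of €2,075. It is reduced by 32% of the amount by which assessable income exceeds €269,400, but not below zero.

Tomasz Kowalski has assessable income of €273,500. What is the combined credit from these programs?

€11,294

Elderly Relief Credit: 22% of the €10,200 excess over €263,300 is €2,244; credit = €5,900 − €2,244 = €3,656.
Student Loan Interest Credit: €273,500 is below the €277,400 cutoff, so the full €6,875 applies.
Retirement Saver's Credit: 32% of the €4,100 excess over €269,400 is €1,312; credit = €2,075 − €1,312 = €763.
Total: €3,656 + €6,875 + €763 = €11,294.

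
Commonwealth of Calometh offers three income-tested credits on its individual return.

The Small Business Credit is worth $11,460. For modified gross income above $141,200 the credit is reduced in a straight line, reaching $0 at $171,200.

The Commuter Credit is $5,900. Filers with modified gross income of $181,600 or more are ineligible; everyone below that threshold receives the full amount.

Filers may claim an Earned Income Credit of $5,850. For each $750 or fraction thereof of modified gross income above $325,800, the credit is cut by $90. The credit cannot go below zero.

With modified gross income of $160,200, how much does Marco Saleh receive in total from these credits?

Small Business Credit: $160,200 is $19,000 into a $30,000 phase-out range, leaving 11,000/30,000 of the credit: $11,460 × 11,000/30,000 = $4,202.
Commuter Credit: $160,200 is below the $181,600 cutoff, so the full $5,900 applies.
Earned Income Credit: $160,200 is at or below the $325,800 threshold, so the full $5,850 applies.
Total: $4,202 + $5,900 + $5,850 = $15,952.

$15,952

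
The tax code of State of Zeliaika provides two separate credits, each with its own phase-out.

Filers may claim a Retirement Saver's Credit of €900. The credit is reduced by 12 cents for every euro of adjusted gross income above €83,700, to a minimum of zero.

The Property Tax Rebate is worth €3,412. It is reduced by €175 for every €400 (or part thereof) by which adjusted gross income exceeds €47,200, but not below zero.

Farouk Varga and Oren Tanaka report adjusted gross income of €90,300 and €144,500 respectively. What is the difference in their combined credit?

€108

Farouk (€90,300): Retirement Saver's Credit: 12% of the €6,600 excess over €83,700 is €792; credit = €900 − €792 = €108. Property Tax Rebate: income exceeds €47,200 by €43,100 → 108 increments × €175 = €18,900 ≥ base, so the credit is €0. total €108 + €0 = €108
Oren (€144,500): Retirement Saver's Credit: 12% of the €60,800 excess over €83,700 is €7,296 ≥ base, so the credit is €0. Property Tax Rebate: income exceeds €47,200 by €97,300 → 244 increments × €175 = €42,700 ≥ base, so the credit is €0. total €0 + €0 = €0
Difference: |€108 − €0| = €108.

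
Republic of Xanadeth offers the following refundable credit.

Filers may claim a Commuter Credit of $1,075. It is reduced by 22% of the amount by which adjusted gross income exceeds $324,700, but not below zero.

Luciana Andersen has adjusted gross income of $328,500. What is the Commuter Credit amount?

Commuter Credit: 22% of the $3,800 excess over $324,700 is $836; credit = $1,075 − $836 = $239.

$239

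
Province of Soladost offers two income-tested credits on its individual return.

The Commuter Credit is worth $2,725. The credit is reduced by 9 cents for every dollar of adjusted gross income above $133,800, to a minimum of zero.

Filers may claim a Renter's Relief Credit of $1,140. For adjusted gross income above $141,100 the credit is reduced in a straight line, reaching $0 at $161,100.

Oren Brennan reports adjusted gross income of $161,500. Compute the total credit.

$232

Commuter Credit: 9% of the $27,700 excess over $133,800 is $2,493; credit = $2,725 − $2,493 = $232.
Renter's Relief Credit: $161,500 is at or above $161,100, so the credit is $0.
Total: $232 + $0 = $232.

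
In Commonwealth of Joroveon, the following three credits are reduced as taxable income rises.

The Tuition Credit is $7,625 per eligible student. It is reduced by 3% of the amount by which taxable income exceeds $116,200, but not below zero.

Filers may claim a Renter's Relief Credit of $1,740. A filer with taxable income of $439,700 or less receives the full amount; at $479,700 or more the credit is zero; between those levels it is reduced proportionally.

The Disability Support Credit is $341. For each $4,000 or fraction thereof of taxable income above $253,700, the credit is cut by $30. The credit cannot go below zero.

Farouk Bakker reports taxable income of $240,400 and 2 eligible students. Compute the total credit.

Tuition Credit: base = 2 × $7,625 = $15,250. 3% of the $124,200 excess over $116,200 is $3,726; credit = $15,250 − $3,726 = $11,524.
Renter's Relief Credit: $240,400 is at or below the $439,700 threshold, so the full $1,740 applies.
Disability Support Credit: $240,400 is at or below the $253,700 threshold, so the full $341 applies.
Total: $11,524 + $1,740 + $341 = $13,605.

$13,605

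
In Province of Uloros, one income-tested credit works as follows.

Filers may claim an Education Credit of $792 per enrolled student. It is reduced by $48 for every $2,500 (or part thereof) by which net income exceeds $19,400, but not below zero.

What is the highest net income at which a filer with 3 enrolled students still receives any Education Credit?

Full credit = 3 × $792 = $2,376.
After 49 increments the reduction is 49 × $48 = $2,352, leaving $24; one more increment wipes it out. Increment 49 ends at excess 49 × $2,500 = $122,500, so the highest qualifying income is $19,400 + $122,500 = $141,900.

$141,900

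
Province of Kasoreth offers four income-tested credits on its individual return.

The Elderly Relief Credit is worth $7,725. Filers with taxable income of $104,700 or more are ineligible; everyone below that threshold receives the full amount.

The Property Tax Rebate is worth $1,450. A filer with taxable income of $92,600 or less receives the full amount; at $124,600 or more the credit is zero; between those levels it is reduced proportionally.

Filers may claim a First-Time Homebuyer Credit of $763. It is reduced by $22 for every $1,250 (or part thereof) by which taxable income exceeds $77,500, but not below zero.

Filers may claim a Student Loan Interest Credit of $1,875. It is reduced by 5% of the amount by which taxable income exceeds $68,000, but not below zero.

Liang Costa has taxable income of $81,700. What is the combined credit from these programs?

$11,040

Elderly Relief Credit: $81,700 is below the $104,700 cutoff, so the full $7,725 applies.
Property Tax Rebate: $81,700 is at or below the $92,600 threshold, so the full $1,450 applies.
First-Time Homebuyer Credit: income exceeds $77,500 by $4,200, which is 4 full-or-partial $1,250 increments; reduction = 4 × $22 = $88, leaving $675.
Student Loan Interest Credit: 5% of the $13,700 excess over $68,000 is $685; credit = $1,875 − $685 = $1,190.
Total: $7,725 + $1,450 + $675 + $1,190 = $11,040.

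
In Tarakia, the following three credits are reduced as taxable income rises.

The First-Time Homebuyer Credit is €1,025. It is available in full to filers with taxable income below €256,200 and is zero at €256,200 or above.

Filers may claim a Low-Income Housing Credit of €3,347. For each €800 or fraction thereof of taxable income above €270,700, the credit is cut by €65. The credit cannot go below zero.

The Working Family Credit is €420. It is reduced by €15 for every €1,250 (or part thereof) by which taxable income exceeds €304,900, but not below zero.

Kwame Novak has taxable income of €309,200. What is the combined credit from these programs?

€522

First-Time Homebuyer Credit: €309,200 meets or exceeds the €256,200 cutoff, so the credit is €0.
Low-Income Housing Credit: income exceeds €270,700 by €38,500, which is 49 full-or-partial €800 increments; reduction = 49 × €65 = €3,185, leaving €162.
Working Family Credit: income exceeds €304,900 by €4,300, which is 4 full-or-partial €1,250 increments; reduction = 4 × €15 = €60, leaving €360.
Total: €0 + €162 + €360 = €522.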